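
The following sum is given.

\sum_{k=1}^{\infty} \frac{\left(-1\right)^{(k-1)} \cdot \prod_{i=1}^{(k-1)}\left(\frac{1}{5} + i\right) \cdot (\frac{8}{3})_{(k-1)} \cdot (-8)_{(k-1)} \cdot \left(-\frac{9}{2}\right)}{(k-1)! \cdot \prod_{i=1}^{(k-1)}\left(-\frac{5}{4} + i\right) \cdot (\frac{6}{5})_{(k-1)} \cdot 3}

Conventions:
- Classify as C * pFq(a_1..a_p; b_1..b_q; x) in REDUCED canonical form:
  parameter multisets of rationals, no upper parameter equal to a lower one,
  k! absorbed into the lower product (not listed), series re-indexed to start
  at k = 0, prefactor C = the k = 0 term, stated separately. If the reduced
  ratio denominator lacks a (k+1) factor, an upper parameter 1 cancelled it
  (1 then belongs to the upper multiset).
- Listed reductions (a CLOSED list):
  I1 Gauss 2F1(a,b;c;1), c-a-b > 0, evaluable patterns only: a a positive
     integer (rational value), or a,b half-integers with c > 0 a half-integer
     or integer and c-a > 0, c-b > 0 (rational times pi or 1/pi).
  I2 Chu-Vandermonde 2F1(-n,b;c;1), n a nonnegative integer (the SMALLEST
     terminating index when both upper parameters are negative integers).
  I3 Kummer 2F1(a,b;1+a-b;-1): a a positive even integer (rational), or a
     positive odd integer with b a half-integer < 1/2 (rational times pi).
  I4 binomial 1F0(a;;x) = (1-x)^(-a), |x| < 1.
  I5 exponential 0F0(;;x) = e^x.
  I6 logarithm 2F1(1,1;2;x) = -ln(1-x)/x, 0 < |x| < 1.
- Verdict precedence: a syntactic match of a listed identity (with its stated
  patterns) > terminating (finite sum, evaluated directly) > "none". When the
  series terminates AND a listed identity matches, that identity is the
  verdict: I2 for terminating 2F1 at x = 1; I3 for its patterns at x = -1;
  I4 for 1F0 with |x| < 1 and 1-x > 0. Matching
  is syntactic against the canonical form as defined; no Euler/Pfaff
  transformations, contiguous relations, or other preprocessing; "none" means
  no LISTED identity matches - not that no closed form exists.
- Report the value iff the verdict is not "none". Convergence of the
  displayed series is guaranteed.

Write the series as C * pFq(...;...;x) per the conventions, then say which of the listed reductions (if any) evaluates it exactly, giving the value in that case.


x = -1 here; the reduced form reads 2F1, upper {-8, \frac{8}{3}}, lower {-\frac{1}{4}}, C = -\frac{3}{2}. Verdict: terminating. With -8 upstairs the series is a 9-term polynomial sum; evaluated term by term. Exact value: \frac{2805959886935}{20194758}.

The tell: x = -1 and the running product (prefactor -3/2) telescopes to a rising factorial.
Ratio: r(k) = -1 * (k-8) (k+\frac{8}{3}) / [(k-\frac{1}{4}) (k+1)] ; factor over Q: parameters, x = -1, and C = -\frac{3}{2}.


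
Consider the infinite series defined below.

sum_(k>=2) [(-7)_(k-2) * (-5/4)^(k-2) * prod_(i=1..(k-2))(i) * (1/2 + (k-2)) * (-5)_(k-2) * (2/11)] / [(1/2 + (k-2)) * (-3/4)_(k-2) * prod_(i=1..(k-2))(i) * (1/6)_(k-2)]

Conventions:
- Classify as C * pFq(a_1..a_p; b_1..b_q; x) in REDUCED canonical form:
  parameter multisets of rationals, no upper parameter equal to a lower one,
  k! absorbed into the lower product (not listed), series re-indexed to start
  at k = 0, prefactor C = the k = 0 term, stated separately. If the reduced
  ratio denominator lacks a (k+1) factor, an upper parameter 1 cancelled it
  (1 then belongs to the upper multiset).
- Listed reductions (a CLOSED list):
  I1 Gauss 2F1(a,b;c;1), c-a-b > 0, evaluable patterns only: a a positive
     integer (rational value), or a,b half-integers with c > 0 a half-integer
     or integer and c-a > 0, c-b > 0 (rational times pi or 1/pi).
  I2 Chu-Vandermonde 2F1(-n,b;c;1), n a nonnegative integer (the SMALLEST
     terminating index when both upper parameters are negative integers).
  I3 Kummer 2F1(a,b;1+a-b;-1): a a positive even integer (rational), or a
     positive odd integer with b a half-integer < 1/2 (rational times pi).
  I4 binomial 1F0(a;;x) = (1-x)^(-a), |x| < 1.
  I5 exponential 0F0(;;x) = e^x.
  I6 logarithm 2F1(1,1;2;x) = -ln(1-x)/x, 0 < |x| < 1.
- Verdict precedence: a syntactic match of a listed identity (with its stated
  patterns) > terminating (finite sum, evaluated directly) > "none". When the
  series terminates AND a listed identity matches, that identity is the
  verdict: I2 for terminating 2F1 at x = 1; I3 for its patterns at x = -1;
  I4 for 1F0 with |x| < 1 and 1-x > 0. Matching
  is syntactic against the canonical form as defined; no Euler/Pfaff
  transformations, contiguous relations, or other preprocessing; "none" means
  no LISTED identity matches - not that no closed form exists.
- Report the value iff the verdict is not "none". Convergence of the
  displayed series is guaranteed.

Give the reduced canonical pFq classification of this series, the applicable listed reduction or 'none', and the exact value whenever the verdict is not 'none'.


This is 2/11 * 3F2(-7, -5, 1; -3/4, 1/6; -5/4) in reduced canonical form. Verdict: terminating at k = 5: the factor (-5)_k kills every later term; summing the 6 survivors is exact. Exact value: -252697878/35321.

Key observation: x = (-5/4) and the product of the first k integers (C = 2/11, x = -5/4) is k!.
Term ratio: r(k) = (-5/4) * (k-7) (k-5) (k+1) / [(k-3/4) (k+1/6) (k+1)] - rational in k, leading ratio (-5/4); with t_0 = 2/11, classification follows.


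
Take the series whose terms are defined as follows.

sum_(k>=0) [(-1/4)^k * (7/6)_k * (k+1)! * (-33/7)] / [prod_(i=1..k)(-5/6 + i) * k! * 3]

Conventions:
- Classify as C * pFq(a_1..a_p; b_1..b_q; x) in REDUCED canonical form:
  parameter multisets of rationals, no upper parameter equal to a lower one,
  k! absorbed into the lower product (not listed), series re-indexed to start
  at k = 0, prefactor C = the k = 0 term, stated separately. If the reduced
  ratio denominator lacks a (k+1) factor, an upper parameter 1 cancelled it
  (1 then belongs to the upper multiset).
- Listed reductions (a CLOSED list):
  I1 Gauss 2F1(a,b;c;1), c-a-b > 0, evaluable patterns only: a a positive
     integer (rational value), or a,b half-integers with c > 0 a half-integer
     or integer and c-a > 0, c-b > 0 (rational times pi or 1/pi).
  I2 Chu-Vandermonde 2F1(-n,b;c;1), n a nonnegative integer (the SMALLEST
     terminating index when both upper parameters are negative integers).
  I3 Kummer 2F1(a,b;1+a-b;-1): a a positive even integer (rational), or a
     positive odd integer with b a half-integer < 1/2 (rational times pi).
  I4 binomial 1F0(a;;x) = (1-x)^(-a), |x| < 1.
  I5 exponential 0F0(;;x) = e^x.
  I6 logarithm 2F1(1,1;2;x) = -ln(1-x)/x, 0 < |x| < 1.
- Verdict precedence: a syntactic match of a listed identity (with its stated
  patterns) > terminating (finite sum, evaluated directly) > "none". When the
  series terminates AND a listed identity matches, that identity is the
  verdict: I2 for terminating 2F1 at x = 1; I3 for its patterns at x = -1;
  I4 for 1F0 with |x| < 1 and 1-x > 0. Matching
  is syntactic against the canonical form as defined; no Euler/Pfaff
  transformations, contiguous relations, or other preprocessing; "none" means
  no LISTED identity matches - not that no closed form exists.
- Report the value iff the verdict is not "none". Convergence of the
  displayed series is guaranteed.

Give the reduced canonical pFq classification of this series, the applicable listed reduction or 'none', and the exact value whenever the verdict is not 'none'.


Reduced: x = -1/4, 2F1, upper = {7/6, 2}, lower = {1/6}, C = -11/7. Verdict: none - at argument -1/4 the multisets {7/6, 2} ; {1/6} match no listed identity.

Structural cue: from the first term -11/7: the lower running product (C = -11/7, x = -1/4) is a rising factorial.
Ratio: r(k) = (-1/4) * (k+7/6) (k+2) / [(k+1/6) (k+1)] - rational in k, leading ratio (-1/4); with t_0 = -11/7, classification follows.


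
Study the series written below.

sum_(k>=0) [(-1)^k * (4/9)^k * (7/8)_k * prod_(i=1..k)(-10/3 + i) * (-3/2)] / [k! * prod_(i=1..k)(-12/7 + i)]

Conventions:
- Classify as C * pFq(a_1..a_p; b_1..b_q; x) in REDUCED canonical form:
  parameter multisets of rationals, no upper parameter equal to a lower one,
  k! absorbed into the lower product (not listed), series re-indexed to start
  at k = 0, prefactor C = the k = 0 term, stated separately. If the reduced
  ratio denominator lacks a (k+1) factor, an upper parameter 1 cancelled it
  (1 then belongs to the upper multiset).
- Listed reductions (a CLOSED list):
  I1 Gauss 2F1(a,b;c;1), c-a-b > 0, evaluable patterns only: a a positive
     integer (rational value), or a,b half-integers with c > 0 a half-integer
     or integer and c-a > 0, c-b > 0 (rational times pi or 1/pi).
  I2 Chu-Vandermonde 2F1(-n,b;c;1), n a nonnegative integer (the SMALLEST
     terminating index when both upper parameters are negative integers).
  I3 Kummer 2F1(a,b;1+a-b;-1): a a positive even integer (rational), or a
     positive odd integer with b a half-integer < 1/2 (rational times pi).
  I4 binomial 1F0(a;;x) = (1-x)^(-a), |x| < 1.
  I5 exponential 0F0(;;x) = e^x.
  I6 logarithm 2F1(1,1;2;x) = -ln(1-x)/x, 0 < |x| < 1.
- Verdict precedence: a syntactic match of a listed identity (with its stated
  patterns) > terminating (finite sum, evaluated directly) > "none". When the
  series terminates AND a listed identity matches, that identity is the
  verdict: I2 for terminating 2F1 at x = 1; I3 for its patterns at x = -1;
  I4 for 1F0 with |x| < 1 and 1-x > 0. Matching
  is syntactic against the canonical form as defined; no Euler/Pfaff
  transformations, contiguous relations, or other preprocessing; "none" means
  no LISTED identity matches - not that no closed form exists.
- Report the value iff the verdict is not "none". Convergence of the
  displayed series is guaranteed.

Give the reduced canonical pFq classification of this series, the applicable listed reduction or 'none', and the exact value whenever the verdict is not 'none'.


Structural cue: t_0 being -3/2, the running product (C = -3/2, x = -4/9) telescopes to a rising factorial.
Adjacent-term ratio: r(k) = (-4/9) * (k-7/3) (k+7/8) / [(k-5/7) (k+1)] - poly over poly, x = (-4/9) from leading terms; C = -3/2 at k = 0.

x = -4/9 here; the reduced form reads 2F1, upper {-7/3, 7/8}, lower {-5/7}, C = -3/2. Verdict: none (x = -4/9): each listed identity misses the multisets {-7/3, 7/8} ; {-5/7}.


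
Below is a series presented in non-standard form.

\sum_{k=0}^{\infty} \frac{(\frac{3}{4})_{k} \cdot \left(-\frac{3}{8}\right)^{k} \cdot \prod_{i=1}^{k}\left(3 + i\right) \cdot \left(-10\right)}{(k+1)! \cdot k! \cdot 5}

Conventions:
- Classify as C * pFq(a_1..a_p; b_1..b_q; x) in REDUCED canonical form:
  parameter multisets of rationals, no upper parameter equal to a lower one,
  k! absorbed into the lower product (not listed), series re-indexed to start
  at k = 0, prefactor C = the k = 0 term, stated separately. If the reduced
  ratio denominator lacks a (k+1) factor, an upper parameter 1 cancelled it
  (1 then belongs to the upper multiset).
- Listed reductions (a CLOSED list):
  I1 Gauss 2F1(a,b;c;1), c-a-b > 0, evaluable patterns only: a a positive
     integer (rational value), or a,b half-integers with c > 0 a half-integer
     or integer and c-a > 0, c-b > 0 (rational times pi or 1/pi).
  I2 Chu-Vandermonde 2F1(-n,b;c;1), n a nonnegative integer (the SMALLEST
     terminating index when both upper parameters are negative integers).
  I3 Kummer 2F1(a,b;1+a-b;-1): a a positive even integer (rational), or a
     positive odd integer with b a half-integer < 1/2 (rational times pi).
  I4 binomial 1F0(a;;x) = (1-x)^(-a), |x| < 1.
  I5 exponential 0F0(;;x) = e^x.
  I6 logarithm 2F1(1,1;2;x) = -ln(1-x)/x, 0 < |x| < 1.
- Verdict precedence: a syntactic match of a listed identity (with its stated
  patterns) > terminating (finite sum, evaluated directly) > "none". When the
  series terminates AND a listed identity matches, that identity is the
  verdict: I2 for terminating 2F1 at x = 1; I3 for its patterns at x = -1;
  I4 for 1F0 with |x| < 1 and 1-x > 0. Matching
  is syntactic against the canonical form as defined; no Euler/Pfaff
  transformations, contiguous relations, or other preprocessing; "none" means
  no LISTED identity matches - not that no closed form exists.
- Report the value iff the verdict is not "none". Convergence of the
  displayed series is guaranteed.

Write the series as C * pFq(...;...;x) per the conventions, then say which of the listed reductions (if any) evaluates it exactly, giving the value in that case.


x = -\frac{3}{8} here; the reduced form reads 2F1, upper {\frac{3}{4}, 4}, lower {2}, C = -2. Verdict: no listed reduction: x = -\frac{3}{8} and upper {\frac{3}{4}, 4} fail every I1-I6 pattern.

Key observation: t_0 = -2 here, and the running product (prefactor -2) telescopes to a rising factorial.
Consecutive-term ratio: r(k) = -\frac{3}{8} * (k+\frac{3}{4}) (k+4) / [(k+2) (k+1)] - rational in k, leading ratio -\frac{3}{8}; with t_0 = -2, classification follows.


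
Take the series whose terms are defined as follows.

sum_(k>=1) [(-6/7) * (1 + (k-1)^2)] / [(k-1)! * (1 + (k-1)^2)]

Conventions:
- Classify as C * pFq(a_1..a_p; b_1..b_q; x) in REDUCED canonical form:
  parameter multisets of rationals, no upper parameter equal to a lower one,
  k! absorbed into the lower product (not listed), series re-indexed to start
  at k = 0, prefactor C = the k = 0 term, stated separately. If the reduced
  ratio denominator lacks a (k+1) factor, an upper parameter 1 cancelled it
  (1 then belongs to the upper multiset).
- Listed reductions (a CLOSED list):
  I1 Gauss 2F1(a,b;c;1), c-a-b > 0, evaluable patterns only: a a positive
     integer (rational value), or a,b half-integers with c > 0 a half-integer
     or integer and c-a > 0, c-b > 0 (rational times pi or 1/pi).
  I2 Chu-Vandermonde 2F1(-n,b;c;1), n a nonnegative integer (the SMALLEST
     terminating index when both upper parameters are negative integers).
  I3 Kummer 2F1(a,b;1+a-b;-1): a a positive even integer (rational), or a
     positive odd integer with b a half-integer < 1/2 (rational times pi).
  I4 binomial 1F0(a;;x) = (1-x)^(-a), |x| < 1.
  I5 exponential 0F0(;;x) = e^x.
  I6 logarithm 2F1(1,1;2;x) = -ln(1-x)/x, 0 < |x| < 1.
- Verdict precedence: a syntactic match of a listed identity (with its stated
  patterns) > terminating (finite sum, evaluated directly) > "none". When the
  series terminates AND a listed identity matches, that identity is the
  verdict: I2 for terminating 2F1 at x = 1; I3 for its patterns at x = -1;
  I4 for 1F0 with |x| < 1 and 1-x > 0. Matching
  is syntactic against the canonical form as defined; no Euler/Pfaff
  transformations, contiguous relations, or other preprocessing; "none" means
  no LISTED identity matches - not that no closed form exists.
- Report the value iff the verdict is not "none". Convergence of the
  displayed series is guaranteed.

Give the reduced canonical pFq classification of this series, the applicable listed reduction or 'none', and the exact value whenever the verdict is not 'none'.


Classification (C = -6/7): 0F0 with upper {-}, lower {-}, argument x = 1. Verdict at x = 1: exponential (I5) matches (the 0F0 exponential series at x = 1). Its exact value is (-6/7) * e^(1).

Key observation: x = 1 and k^2 + 1 divides numerator and denominator alike; C = -6/7 after cancelling.
Adjacent-term ratio: r(k) = 1 * 1 / [(k+1)] ; factor over Q: parameters, x = 1, and C = -6/7.


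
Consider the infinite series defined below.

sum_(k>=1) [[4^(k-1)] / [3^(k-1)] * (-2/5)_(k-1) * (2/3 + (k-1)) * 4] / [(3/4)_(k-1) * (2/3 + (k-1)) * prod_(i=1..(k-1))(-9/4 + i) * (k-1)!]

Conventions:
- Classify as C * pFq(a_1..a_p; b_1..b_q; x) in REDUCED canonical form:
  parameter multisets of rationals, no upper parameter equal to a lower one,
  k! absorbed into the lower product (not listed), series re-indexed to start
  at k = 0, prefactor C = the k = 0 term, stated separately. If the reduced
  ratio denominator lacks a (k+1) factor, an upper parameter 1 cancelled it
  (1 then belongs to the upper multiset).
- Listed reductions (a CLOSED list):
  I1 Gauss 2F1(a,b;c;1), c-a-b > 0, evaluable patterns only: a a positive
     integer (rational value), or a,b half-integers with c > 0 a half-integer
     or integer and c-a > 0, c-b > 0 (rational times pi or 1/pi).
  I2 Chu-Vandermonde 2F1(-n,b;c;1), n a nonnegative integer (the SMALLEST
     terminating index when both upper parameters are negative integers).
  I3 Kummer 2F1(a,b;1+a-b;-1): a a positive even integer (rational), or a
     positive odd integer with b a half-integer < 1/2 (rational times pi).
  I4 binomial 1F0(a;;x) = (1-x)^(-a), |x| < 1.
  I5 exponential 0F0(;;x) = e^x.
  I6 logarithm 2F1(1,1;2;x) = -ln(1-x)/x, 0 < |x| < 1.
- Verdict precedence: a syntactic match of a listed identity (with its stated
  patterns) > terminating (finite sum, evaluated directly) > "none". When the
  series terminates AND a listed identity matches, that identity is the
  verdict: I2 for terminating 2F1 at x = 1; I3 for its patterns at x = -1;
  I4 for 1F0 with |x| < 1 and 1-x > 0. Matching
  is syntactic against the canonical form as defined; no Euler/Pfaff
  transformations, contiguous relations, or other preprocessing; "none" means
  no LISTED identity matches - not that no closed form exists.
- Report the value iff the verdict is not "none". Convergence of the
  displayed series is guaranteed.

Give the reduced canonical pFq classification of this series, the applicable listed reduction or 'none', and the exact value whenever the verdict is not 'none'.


With C = 4: the canonical form is 1F2(-2/5; -5/4, 3/4; 4/3). Verdict: none - at argument 4/3 the multisets {-2/5} ; {-5/4, 3/4} match no listed identity.

Key observation: t_0 being 4, the two geometric factors (C = 4) combine into one argument.
Term ratio: r(k) = (4/3) * (k-2/5) / [(k-5/4) (k+3/4) (k+1)] ; factor over Q: parameters, x = (4/3), and C = 4.


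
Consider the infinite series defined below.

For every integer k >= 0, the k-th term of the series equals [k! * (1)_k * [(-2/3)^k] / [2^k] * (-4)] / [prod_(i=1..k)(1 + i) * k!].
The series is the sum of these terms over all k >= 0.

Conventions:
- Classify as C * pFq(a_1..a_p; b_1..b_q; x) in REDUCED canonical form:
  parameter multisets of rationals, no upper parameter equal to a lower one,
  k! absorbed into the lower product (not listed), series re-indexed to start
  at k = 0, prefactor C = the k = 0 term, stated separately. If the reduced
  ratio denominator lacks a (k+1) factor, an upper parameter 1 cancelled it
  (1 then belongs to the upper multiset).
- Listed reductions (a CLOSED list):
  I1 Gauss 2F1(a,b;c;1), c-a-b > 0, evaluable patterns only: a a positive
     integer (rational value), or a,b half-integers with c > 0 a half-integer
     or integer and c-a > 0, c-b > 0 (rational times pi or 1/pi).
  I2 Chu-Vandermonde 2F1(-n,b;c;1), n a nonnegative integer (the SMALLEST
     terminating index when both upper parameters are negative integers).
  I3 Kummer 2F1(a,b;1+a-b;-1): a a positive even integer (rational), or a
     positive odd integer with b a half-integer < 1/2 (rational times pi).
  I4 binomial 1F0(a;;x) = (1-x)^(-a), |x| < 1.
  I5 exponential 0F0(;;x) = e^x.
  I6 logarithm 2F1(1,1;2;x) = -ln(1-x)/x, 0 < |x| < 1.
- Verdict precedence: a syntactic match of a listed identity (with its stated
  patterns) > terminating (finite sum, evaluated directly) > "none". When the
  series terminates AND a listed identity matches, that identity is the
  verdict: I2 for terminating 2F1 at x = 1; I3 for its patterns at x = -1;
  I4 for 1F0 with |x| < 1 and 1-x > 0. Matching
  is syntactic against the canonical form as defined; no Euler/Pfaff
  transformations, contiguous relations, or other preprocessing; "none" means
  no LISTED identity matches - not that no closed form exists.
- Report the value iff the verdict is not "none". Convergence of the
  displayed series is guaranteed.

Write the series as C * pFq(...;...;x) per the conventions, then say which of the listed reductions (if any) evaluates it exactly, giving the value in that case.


The series (x = -1/3) is 2F1: upper {1, 1}, lower {2}, prefactor -4. Verdict: the logarithmic series (I6) fires (the logarithm: parameters (1,1;2), x = -1/3). Exact value: (-12) * ln(4/3).

Key step: x = (-1/3) and the factorial ratio (prefactor -4) (k+a-1)!/(a-1)! is a rising factorial (a)_k.
Adjacent-term ratio: r(k) = (-1/3) * (k+1) (k+1) / [(k+2) (k+1)] ; factor over Q: parameters, x = (-1/3), and C = -4.


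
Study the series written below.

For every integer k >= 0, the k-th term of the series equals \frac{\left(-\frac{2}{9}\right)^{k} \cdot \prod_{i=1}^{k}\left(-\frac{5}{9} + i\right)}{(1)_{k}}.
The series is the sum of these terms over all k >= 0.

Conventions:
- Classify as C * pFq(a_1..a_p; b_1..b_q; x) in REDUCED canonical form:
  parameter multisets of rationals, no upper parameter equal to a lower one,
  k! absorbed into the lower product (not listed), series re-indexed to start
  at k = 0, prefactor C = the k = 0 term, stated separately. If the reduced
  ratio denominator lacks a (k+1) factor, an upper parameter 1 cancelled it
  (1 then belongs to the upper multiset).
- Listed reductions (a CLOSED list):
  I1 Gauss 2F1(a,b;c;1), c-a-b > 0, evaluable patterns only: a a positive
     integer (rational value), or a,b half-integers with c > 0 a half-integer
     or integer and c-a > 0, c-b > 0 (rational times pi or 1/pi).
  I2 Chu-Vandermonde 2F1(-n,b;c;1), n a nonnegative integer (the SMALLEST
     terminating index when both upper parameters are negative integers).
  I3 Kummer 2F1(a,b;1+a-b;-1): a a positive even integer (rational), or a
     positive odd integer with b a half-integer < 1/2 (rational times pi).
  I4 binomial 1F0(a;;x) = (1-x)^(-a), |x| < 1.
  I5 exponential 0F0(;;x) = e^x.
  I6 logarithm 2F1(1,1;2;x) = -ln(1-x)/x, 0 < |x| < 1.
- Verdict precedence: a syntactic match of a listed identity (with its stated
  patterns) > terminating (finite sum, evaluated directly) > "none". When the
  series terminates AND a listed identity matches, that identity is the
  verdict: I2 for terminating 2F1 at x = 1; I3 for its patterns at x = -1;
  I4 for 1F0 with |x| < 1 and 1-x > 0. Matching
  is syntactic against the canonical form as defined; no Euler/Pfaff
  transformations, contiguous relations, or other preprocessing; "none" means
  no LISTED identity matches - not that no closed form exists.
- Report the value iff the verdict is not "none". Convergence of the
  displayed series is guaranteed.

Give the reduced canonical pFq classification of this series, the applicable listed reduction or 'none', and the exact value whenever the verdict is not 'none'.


At argument -\frac{2}{9}: a 1F0 with upper {\frac{4}{9}}, lower {-}, scaled by C = 1. Verdict: the I4 binomial reduction applies (the 1F0 binomial series: exponent -4/9, x = -\frac{2}{9}). Hence: \left(\frac{11}{9}\right)^{-\frac{4}{9}}.

The tell: with t_0 = 1, (1)_k (C = 1) is k! itself.
Term ratio: r(k) = -\frac{2}{9} * (k+\frac{4}{9}) / [(k+1)] - rational in k, leading ratio -\frac{2}{9}; with t_0 = 1, classification follows.


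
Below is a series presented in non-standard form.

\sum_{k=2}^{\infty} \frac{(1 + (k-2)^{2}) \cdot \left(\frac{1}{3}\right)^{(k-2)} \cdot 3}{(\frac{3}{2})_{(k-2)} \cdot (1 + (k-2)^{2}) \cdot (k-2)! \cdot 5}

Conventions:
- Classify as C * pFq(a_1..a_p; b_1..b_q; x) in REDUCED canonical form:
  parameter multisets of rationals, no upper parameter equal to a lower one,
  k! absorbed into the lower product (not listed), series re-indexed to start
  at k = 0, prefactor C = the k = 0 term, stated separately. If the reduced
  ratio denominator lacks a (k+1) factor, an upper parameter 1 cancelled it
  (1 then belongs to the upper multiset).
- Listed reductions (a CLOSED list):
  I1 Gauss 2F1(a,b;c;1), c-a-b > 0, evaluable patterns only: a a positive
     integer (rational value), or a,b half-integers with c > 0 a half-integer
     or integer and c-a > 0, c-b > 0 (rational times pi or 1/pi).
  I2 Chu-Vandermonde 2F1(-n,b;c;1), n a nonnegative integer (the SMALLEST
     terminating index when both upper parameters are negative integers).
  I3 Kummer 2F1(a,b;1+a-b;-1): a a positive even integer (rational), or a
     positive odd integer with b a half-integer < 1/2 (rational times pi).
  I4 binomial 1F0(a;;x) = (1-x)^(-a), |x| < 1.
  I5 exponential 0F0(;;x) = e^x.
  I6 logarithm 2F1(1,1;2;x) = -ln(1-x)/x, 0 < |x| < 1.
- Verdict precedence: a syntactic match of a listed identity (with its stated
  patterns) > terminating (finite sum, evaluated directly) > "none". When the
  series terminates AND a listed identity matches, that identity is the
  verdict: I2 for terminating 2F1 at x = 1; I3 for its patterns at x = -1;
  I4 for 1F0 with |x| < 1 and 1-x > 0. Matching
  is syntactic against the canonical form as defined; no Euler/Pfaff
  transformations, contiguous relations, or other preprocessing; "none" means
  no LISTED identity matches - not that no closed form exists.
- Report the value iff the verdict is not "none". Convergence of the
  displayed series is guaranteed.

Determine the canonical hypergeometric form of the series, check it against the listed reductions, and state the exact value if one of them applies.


Classification (C = \frac{3}{5}): 0F1 with upper {-}, lower {\frac{3}{2}}, argument x = \frac{1}{3}. Verdict: none here - no I1-I6 shape fits x = \frac{1}{3} with lower {\frac{3}{2}}.

First insight: from the first term \frac{3}{5}: the constant factors (prefactor 3/5) combine into one prefactor.
Term ratio: r(k) = \frac{1}{3} * 1 / [(k+\frac{3}{2}) (k+1)] - poly over poly, x = \frac{1}{3} from leading terms; C = \frac{3}{5} at k = 0.


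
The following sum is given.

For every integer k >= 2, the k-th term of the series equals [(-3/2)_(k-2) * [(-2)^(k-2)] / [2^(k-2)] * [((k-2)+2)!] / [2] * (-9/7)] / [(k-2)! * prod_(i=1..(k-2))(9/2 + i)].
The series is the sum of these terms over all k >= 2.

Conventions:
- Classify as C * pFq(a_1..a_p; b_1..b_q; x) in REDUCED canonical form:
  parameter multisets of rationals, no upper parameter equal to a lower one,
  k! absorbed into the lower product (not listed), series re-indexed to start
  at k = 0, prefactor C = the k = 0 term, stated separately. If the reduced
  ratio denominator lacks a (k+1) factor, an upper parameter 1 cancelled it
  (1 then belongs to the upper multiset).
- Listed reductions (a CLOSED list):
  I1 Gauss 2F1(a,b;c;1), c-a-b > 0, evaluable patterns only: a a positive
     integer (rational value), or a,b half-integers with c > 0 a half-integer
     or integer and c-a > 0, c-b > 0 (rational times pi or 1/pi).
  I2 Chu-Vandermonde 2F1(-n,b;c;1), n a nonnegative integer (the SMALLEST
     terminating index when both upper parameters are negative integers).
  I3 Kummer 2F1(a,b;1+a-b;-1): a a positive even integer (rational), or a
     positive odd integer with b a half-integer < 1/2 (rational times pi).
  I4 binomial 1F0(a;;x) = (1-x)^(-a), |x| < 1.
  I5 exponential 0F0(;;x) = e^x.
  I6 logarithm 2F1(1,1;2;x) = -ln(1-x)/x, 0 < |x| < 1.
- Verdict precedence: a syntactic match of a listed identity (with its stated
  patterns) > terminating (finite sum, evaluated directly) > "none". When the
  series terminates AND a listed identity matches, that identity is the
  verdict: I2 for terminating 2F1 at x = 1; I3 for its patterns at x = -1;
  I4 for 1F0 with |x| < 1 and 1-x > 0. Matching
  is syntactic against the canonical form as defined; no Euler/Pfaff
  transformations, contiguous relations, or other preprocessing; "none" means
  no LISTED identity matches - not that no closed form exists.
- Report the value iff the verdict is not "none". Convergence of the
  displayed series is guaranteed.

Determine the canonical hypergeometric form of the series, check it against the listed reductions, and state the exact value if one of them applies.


With C = -9/7: the canonical form is 2F1(-3/2, 3; 11/2; -1). Verdict: Kummer's theorem (I3) applies (x = -1; c = 11/2 equals 1+a-b for upper {-3/2, 3}: listed pattern). Exact value: (-405/512) * pi.

First insight: with t_0 = -9/7, the lower running product (C = -9/7, x = -1) is a rising factorial.
Consecutive-term ratio: r(k) = (-1) * (k-3/2) (k+3) / [(k+11/2) (k+1)] - rational; roots negated = parameters, x = (-1), C = -9/7.


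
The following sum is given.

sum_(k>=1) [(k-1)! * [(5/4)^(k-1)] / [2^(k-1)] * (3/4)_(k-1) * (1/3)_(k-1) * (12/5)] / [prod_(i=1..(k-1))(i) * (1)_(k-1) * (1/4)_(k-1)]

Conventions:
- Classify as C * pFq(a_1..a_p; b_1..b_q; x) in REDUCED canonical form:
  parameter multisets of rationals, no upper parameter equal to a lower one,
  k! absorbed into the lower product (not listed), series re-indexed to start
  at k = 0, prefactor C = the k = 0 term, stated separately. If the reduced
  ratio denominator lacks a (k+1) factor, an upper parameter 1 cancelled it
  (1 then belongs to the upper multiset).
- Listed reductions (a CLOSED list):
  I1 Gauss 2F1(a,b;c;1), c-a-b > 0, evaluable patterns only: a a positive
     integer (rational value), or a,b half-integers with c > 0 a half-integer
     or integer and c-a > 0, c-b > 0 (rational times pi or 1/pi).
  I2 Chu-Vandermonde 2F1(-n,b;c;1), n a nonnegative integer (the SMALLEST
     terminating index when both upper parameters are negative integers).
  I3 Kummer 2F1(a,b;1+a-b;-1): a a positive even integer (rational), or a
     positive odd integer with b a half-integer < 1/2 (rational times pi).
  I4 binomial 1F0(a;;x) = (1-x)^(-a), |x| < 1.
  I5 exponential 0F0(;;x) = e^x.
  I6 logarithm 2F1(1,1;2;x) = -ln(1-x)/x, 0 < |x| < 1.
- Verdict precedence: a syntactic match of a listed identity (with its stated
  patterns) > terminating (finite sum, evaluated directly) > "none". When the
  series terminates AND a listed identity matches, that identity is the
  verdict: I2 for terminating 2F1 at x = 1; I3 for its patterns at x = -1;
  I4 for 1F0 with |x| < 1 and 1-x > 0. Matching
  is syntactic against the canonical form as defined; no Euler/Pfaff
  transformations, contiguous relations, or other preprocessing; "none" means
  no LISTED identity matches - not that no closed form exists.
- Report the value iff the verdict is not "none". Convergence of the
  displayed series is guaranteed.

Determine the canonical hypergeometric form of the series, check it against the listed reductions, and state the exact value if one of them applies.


Key step: x = (5/8) and the two k-th powers (prefactor 12/5) combine into one argument.
Consecutive-term ratio: r(k) = (5/8) * (k+1/3) (k+3/4) / [(k+1/4) (k+1)] - rational; roots negated = parameters, x = (5/8), C = 12/5.

Canonical form: C = 12/5 times 2F1 with upper {1/3, 3/4}, lower {1/4}, x = 5/8. Verdict: no listed reduction: x = 5/8 and upper {1/3, 3/4} fail every I1-I6 pattern.


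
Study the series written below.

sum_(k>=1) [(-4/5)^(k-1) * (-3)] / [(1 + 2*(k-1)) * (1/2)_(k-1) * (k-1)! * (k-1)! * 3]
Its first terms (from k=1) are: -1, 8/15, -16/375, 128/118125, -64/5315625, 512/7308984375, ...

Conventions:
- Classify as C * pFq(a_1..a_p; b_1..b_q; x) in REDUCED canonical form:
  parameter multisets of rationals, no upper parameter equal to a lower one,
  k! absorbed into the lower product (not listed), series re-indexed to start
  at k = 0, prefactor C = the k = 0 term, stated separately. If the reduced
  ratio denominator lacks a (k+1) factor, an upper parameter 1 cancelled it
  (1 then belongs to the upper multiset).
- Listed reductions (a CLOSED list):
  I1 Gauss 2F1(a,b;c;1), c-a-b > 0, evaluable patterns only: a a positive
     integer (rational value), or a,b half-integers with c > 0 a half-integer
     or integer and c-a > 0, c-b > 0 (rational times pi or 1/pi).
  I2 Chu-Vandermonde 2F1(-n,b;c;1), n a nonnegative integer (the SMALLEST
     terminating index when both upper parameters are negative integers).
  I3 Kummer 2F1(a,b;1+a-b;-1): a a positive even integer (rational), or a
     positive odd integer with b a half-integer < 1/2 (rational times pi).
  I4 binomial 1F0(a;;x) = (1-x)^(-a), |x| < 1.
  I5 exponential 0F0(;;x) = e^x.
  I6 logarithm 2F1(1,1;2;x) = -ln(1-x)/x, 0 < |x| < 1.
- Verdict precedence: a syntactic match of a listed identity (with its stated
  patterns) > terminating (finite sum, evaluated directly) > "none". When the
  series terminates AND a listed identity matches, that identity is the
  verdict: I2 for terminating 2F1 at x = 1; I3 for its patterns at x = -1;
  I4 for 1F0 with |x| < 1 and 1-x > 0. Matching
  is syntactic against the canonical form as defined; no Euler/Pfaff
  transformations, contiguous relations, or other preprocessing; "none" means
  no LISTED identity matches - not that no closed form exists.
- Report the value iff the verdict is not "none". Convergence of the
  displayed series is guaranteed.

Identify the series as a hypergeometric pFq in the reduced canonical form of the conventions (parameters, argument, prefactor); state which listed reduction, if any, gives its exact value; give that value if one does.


The tell: from the first term -1: the constant factors (C = -1) combine into one prefactor.
Ratio: r(k) = (-4/5) * 1 / [(k+1) (k+3/2) (k+1)] - poly over poly, x = (-4/5) from leading terms; C = -1 at k = 0.

At argument -4/5: a 0F2 with upper {-}, lower {1, 3/2}, scaled by C = -1. Verdict: none. Every listed pattern misses the 0F2 form at -4/5, upper {-}.


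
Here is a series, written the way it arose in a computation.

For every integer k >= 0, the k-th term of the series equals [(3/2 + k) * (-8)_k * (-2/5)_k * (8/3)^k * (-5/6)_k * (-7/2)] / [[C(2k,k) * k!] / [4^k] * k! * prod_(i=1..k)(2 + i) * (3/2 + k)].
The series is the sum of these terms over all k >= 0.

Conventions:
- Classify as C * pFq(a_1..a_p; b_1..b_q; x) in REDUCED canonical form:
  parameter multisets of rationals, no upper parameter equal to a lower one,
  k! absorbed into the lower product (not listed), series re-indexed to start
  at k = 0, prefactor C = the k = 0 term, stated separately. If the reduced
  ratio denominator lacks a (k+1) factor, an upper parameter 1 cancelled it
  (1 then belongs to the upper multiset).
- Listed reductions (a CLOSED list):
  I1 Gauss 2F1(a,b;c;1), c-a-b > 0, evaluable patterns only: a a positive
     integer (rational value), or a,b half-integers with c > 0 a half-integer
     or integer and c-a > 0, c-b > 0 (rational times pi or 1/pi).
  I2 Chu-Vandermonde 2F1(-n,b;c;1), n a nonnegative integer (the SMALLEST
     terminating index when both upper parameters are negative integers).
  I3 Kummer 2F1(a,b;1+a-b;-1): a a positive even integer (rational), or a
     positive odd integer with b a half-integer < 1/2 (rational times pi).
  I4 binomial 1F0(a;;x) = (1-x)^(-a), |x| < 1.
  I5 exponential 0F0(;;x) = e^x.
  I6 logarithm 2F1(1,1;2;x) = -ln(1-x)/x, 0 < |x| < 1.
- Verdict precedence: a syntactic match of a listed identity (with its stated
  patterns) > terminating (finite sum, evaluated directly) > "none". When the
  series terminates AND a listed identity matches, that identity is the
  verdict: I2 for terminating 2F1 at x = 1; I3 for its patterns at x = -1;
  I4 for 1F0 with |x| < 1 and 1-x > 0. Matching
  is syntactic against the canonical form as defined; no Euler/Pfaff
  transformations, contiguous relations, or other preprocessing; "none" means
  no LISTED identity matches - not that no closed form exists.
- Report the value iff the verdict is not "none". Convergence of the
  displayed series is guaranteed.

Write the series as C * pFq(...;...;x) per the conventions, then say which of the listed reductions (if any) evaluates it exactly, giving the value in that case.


Classification (C = -7/2): 3F2 with upper {-8, -5/6, -2/5}, lower {1/2, 3}, argument x = 8/3. Verdict: terminating - upper parameter -8 makes this a finite sum (last index 8), evaluated exactly. Exact value: 1734704644836340751/149822767230468750.

Key step: from the first term -7/2: the lower central binomial (C = -7/2, x = 8/3) hides (1/2)_k.
Step ratio: r(k) = (8/3) * (k-8) (k-5/6) (k-2/5) / [(k+1/2) (k+3) (k+1)] - poly over poly, x = (8/3) from leading terms; C = -7/2 at k = 0.


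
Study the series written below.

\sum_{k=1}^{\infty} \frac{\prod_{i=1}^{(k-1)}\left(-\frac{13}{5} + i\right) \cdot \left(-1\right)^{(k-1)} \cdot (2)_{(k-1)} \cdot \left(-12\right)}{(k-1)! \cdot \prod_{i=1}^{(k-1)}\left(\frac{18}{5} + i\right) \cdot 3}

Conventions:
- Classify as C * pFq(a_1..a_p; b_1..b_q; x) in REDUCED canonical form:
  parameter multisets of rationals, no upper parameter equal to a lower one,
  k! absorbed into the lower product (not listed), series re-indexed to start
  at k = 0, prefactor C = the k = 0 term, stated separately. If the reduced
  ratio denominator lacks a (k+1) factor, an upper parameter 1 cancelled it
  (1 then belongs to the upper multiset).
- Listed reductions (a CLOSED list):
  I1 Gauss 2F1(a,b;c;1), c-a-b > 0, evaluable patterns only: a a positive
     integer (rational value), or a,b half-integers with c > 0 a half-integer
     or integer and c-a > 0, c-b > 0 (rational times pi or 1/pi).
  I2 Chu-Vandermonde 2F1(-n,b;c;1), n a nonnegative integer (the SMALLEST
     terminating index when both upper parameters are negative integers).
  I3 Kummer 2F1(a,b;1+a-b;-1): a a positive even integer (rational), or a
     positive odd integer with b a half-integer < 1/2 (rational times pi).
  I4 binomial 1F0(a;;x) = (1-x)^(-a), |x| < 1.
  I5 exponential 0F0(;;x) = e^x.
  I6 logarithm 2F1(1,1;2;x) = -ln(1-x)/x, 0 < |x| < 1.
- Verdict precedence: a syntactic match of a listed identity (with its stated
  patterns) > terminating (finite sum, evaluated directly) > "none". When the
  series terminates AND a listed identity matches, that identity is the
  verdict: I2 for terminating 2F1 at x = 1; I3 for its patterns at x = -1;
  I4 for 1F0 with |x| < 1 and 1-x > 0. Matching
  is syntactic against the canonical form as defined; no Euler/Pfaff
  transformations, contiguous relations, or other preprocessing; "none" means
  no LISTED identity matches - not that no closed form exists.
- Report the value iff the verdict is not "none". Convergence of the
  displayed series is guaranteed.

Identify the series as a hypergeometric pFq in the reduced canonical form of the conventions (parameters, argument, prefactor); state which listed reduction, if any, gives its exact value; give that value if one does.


The series (x = -1) is 2F1: upper {-\frac{8}{5}, 2}, lower {\frac{23}{5}}, prefactor -4. Verdict: Kummer's theorem (I3) fires (x = -1; c = \frac{23}{5} equals 1+a-b for upper {-\frac{8}{5}, 2}: listed pattern). Exact value: -\frac{36}{5}.

Key observation: t_0 = -4 here, and the constant factors (C = -4, x = -1) combine into one prefactor.
Step ratio: r(k) = -1 * (k-\frac{8}{5}) (k+2) / [(k+\frac{23}{5}) (k+1)] - poly over poly, x = -1 from leading terms; C = -4 at k = 0.


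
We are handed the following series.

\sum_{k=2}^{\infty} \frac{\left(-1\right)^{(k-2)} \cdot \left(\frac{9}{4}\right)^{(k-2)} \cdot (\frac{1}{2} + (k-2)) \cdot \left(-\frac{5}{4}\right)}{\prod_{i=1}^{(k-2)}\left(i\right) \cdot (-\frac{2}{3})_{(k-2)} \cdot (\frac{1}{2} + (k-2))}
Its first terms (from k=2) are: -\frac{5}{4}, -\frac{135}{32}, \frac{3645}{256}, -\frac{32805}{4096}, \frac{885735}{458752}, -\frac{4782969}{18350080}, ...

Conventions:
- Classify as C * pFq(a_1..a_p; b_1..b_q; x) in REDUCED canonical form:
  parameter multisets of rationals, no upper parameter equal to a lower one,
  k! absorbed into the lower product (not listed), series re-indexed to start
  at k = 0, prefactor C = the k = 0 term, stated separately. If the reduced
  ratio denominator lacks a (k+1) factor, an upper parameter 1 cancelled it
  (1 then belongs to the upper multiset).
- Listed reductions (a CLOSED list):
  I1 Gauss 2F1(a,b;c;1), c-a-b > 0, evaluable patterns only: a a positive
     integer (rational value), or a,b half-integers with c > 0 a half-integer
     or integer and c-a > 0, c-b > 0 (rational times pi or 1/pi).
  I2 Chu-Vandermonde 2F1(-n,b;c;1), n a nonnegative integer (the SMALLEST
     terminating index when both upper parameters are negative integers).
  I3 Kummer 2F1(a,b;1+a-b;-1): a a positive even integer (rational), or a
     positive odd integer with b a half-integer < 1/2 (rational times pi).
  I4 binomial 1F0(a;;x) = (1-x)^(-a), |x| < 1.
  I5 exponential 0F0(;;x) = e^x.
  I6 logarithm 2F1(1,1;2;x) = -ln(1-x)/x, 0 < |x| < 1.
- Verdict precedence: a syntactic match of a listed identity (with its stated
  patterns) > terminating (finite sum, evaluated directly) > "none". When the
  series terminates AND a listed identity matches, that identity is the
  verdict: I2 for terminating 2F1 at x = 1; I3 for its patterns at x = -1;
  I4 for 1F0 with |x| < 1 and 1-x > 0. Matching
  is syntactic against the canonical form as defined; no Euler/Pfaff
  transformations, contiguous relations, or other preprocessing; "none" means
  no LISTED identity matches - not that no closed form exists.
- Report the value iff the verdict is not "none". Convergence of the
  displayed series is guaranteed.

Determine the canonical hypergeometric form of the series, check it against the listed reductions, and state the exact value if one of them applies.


The series (x = -\frac{9}{4}) is 0F1: upper {-}, lower {-\frac{2}{3}}, prefactor -\frac{5}{4}. Verdict: none. Every listed pattern misses the 0F1 form at -\frac{9}{4}, upper {-}.

Key observation: from the first term -\frac{5}{4}: the (-1)^k factor (C = -5/4) folds into the argument's sign.
Ratio: r(k) = -\frac{9}{4} * 1 / [(k-\frac{2}{3}) (k+1)] - poly over poly, x = -\frac{9}{4} from leading terms; C = -\frac{5}{4} at k = 0.
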